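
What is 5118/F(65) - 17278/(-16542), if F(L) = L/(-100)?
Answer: -846507253/107523 ≈ -7872.8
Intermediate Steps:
F(L) = -L/100 (F(L) = L*(-1/100) = -L/100)
5118/F(65) - 17278/(-16542) = 5118/((-1/100*65)) - 17278/(-16542) = 5118/(-13/20) - 17278*(-1/16542) = 5118*(-20/13) + 8639/8271 = -102360/13 + 8639/8271 = -846507253/107523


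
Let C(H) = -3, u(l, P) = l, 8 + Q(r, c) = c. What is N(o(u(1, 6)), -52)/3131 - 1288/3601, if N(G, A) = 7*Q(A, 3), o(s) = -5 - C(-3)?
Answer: -4158763/11274731 ≈ -0.36886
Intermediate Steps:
Q(r, c) = -8 + c
o(s) = -2 (o(s) = -5 - 1*(-3) = -5 + 3 = -2)
N(G, A) = -35 (N(G, A) = 7*(-8 + 3) = 7*(-5) = -35)
N(o(u(1, 6)), -52)/3131 - 1288/3601 = -35/3131 - 1288/3601 = -4158763/11274731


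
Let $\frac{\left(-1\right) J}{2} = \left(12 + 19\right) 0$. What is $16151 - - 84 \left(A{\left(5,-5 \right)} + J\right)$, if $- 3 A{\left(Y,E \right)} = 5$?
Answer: $16011$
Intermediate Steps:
$J = 0$ ($J = - 2 \left(12 + 19\right) 0 = - 2 \cdot 31 \cdot 0 = \left(-2\right) 0 = 0$)
$A{\left(Y,E \right)} = - \frac{5}{3}$ ($A{\left(Y,E \right)} = \left(- \frac{1}{3}\right) 5 = - \frac{5}{3}$)
$16151 - - 84 \left(A{\left(5,-5 \right)} + J\right) = 16151 - - 84 \left(- \frac{5}{3} + 0\right) = 16151 - \left(-84\right) \left(- \frac{5}{3}\right) = 16151 - 140 = 16011$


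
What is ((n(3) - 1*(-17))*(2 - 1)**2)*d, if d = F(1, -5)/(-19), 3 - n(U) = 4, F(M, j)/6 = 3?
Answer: -288/19 ≈ -15.158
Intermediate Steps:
F(M, j) = 18 (F(M, j) = 6*3 = 18)
n(U) = -1 (n(U) = 3 - 1*4 = 3 - 4 = -1)
d = -18/19 (d = 18/(-19) = 18*(-1/19) = -18/19 ≈ -0.94737)
((n(3) - 1*(-17))*(2 - 1)**2)*d = ((-1 - 1*(-17))*(2 - 1)**2)*(-18/19) = ((-1 + 17)*1**2)*(-18/19) = (16*1)*(-18/19) = 16*(-18/19) = -288/19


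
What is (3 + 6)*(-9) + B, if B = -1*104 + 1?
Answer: -184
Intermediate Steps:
B = -103 (B = -104 + 1 = -103)
(3 + 6)*(-9) + B = (3 + 6)*(-9) - 103 = 9*(-9) - 103 = -81 - 103 = -184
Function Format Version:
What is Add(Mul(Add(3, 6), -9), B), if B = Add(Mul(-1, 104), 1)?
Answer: -184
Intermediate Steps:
B = -103 (B = Add(-104, 1) = -103)
Add(Mul(Add(3, 6), -9), B) = Add(Mul(Add(3, 6), -9), -103) = Add(Mul(9, -9), -103) = Add(-81, -103) = -184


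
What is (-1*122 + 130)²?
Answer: 64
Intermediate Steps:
(-1*122 + 130)² = (-122 + 130)² = 8² = 64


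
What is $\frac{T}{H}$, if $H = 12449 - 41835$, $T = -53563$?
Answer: $\frac{53563}{29386} \approx 1.8227$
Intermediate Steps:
$H = -29386$
$\frac{T}{H} = - \frac{53563}{-29386} = \left(-53563\right) \left(- \frac{1}{29386}\right) = \frac{53563}{29386}$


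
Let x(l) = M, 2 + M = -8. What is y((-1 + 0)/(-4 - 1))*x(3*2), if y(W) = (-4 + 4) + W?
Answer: -2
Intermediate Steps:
M = -10 (M = -2 - 8 = -10)
x(l) = -10
y(W) = W (y(W) = 0 + W = W)
y((-1 + 0)/(-4 - 1))*x(3*2) = ((-1 + 0)/(-4 - 1))*(-10) = -1/(-5)*(-10) = -1*(-1/5)*(-10) = (1/5)*(-10) = -2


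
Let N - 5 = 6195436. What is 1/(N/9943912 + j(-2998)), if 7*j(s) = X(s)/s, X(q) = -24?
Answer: 4536585592/2831656059 ≈ 1.6021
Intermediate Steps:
N = 6195441 (N = 5 + 6195436 = 6195441)
j(s) = -24/(7*s) (j(s) = (-24/s)/7 = -24/(7*s))
1/(N/9943912 + j(-2998)) = 1/(6195441/9943912 - 24/7/(-2998)) = 1/(6195441*(1/9943912) - 24/7*(-1/2998)) = 1/(269367/432344 + 12/10493) = 1/(2831656059/4536585592) = 4536585592/2831656059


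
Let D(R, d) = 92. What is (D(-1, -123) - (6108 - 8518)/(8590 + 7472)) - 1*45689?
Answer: -366188302/8031 ≈ -45597.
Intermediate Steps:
(D(-1, -123) - (6108 - 8518)/(8590 + 7472)) - 1*45689 = (92 - (6108 - 8518)/(8590 + 7472)) - 1*45689 = (92 - (-2410)/16062) - 45689 = (92 - 1*(-1205/8031)) - 45689 = (92 + 1205/8031) - 45689 = 740057/8031 - 45689 = -366188302/8031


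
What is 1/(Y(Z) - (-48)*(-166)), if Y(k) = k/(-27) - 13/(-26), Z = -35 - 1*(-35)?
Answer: -2/15935 ≈ -0.00012551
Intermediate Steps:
Z = 0 (Z = -35 + 35 = 0)
Y(k) = ½ - k/27 (Y(k) = k*(-1/27) - 13*(-1/26) = -k/27 + ½ = ½ - k/27)
1/(Y(Z) - (-48)*(-166)) = 1/((½ - 1/27*0) - (-48)*(-166)) = 1/((½ + 0) - 1*7968) = 1/(½ - 7968) = 1/(-15935/2) = -2/15935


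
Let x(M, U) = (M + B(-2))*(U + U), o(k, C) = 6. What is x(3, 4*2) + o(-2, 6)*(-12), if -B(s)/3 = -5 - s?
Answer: 120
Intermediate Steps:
B(s) = 15 + 3*s (B(s) = -3*(-5 - s) = 15 + 3*s)
x(M, U) = 2*U*(9 + M) (x(M, U) = (M + (15 + 3*(-2)))*(U + U) = (M + (15 - 6))*(2*U) = (M + 9)*(2*U) = (9 + M)*(2*U) = 2*U*(9 + M))
x(3, 4*2) + o(-2, 6)*(-12) = 2*(4*2)*(9 + 3) + 6*(-12) = 2*8*12 - 72 = 192 - 72 = 120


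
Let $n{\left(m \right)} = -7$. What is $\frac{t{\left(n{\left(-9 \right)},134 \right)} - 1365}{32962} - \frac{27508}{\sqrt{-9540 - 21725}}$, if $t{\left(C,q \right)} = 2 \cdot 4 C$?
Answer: $- \frac{1421}{32962} + \frac{2116 i \sqrt{185}}{185} \approx -0.04311 + 155.57 i$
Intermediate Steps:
$t{\left(C,q \right)} = 8 C$
$\frac{t{\left(n{\left(-9 \right)},134 \right)} - 1365}{32962} - \frac{27508}{\sqrt{-9540 - 21725}} = \frac{8 \left(-7\right) - 1365}{32962} - \frac{27508}{\sqrt{-9540 - 21725}} = \left(-56 - 1365\right) \frac{1}{32962} - \frac{27508}{\sqrt{-31265}} = \left(-1421\right) \frac{1}{32962} - \frac{27508}{13 i \sqrt{185}} = - \frac{1421}{32962} - 27508 \left(- \frac{i \sqrt{185}}{2405}\right) = - \frac{1421}{32962} + \frac{2116 i \sqrt{185}}{185}$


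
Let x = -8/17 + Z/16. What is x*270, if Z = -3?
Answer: -24165/136 ≈ -177.68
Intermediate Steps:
x = -179/272 (x = -8/17 - 3/16 = -179/272 ≈ -0.65809)
x*270 = -179/272*270 = -24165/136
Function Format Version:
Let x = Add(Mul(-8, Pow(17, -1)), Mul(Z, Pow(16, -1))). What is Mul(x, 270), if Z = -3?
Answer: Rational(-24165, 136) ≈ -177.68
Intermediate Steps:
x = Rational(-179, 272) (x = Add(Mul(-8, Pow(17, -1)), Mul(-3, Pow(16, -1))) = Add(Mul(-8, Rational(1, 17)), Mul(-3, Rational(1, 16))) = Add(Rational(-8, 17), Rational(-3, 16)) = Rational(-179, 272) ≈ -0.65809)
Mul(x, 270) = Mul(Rational(-179, 272), 270) = Rational(-24165, 136)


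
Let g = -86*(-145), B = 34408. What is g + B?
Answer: 46878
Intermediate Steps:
g = 12470
g + B = 12470 + 34408 = 46878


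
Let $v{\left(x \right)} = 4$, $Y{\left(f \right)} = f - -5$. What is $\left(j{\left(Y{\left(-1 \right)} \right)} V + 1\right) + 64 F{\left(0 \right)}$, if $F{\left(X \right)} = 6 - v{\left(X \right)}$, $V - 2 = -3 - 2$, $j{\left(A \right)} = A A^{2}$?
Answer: $-63$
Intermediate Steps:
$Y{\left(f \right)} = 5 + f$ ($Y{\left(f \right)} = f + 5 = 5 + f$)
$j{\left(A \right)} = A^{3}$
$V = -3$ ($V = 2 - 5 = -3$)
$F{\left(X \right)} = 2$ ($F{\left(X \right)} = 6 - 4 = 2$)
$\left(j{\left(Y{\left(-1 \right)} \right)} V + 1\right) + 64 F{\left(0 \right)} = \left(\left(5 - 1\right)^{3} \left(-3\right) + 1\right) + 64 \cdot 2 = \left(4^{3} \left(-3\right) + 1\right) + 128 = \left(64 \left(-3\right) + 1\right) + 128 = \left(-192 + 1\right) + 128 = -191 + 128 = -63$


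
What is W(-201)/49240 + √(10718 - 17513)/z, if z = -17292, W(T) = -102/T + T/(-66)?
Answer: 5237/72579760 - I*√755/5764 ≈ 7.2155e-5 - 0.004767*I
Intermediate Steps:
W(T) = -102/T - T/66 (W(T) = -102/T + T*(-1/66) = -102/T - T/66)
W(-201)/49240 + √(10718 - 17513)/z = (-102/(-201) - 1/66*(-201))/49240 + √(10718 - 17513)/(-17292) = (-102*(-1/201) + 67/22)*(1/49240) + √(-6795)*(-1/17292) = (34/67 + 67/22)*(1/49240) + (3*I*√755)*(-1/17292) = (5237/1474)*(1/49240) - I*√755/5764 = 5237/72579760 - I*√755/5764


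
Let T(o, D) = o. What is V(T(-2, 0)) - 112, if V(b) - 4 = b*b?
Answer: -104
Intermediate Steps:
V(b) = 4 + b² (V(b) = 4 + b*b = 4 + b²)
V(T(-2, 0)) - 112 = (4 + (-2)²) - 112 = (4 + 4) - 112 = 8 - 112 = -104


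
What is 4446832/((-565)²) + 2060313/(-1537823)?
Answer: 6180737109311/490911547175 ≈ 12.590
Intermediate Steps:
4446832/((-565)²) + 2060313/(-1537823) = 4446832/319225 + 2060313*(-1/1537823) = 4446832*(1/319225) - 2060313/1537823 = 4446832/319225 - 2060313/1537823 = 6180737109311/490911547175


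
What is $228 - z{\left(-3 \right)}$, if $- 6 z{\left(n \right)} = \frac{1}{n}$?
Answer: $\frac{4103}{18} \approx 227.94$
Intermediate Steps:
$z{\left(n \right)} = - \frac{1}{6 n}$
$228 - z{\left(-3 \right)} = 228 - - \frac{1}{6 \left(-3\right)} = 228 - \left(- \frac{1}{6}\right) \left(- \frac{1}{3}\right) = 228 - \frac{1}{18} = \frac{4103}{18}$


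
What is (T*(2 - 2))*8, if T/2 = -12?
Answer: 0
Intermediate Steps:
T = -24 (T = 2*(-12) = -24)
(T*(2 - 2))*8 = -24*(2 - 2)*8 = -24*0*8 = 0*8 = 0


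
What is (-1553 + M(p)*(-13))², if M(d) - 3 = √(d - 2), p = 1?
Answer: 2534295 + 41392*I ≈ 2.5343e+6 + 41392.0*I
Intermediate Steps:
M(d) = 3 + √(-2 + d) (M(d) = 3 + √(d - 2) = 3 + √(-2 + d))
(-1553 + M(p)*(-13))² = (-1553 + (3 + √(-2 + 1))*(-13))² = (-1553 + (3 + √(-1))*(-13))² = (-1553 + (3 + I)*(-13))² = (-1553 + (-39 - 13*I))² = (-1592 - 13*I)²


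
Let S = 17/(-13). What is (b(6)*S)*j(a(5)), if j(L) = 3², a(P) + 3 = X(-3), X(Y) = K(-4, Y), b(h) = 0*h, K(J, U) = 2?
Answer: 0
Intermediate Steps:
b(h) = 0
X(Y) = 2
S = -17/13 (S = 17*(-1/13) = -17/13 ≈ -1.3077)
a(P) = -1 (a(P) = -3 + 2 = -1)
j(L) = 9
(b(6)*S)*j(a(5)) = (0*(-17/13))*9 = 0*9 = 0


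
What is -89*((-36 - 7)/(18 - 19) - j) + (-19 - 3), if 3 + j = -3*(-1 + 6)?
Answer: -5451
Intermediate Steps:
j = -18 (j = -3 - 3*(-1 + 6) = -3 - 3*5 = -3 - 15 = -18)
-89*((-36 - 7)/(18 - 19) - j) + (-19 - 3) = -89*((-36 - 7)/(18 - 19) - 1*(-18)) + (-19 - 3) = -89*(-43/(-1) + 18) - 22 = -89*(-43*(-1) + 18) - 22 = -89*(43 + 18) - 22 = -89*61 - 22 = -5429 - 22 = -5451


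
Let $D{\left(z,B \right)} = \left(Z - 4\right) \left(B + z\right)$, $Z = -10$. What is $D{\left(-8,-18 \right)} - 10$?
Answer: $354$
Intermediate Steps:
$D{\left(z,B \right)} = - 14 B - 14 z$ ($D{\left(z,B \right)} = \left(-10 - 4\right) \left(B + z\right) = - 14 \left(B + z\right) = - 14 B - 14 z$)
$D{\left(-8,-18 \right)} - 10 = \left(\left(-14\right) \left(-18\right) - -112\right) - 10 = \left(252 + 112\right) - 10 = 364 - 10 = 354$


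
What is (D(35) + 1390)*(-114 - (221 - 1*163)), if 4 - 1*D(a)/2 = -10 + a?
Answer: -231856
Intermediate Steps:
D(a) = 28 - 2*a (D(a) = 8 - 2*(-10 + a) = 8 + (20 - 2*a) = 28 - 2*a)
(D(35) + 1390)*(-114 - (221 - 1*163)) = ((28 - 2*35) + 1390)*(-114 - (221 - 1*163)) = ((28 - 70) + 1390)*(-114 - (221 - 163)) = (-42 + 1390)*(-114 - 1*58) = 1348*(-114 - 58) = 1348*(-172) = -231856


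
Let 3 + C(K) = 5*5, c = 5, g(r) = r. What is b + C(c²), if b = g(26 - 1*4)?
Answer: 44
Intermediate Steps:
b = 22 (b = 26 - 1*4 = 26 - 4 = 22)
C(K) = 22 (C(K) = -3 + 5*5 = -3 + 25 = 22)
b + C(c²) = 22 + 22 = 44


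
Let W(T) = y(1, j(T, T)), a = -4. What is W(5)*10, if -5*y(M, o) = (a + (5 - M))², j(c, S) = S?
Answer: 0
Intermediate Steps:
y(M, o) = -(1 - M)²/5 (y(M, o) = -(-4 + (5 - M))²/5 = -(1 - M)²/5)
W(T) = 0 (W(T) = -(-1 + 1)²/5 = -⅕*0² = -⅕*0 = 0)
W(5)*10 = 0*10 = 0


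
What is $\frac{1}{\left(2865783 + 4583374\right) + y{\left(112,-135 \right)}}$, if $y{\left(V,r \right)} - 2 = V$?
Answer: $\frac{1}{7449271} \approx 1.3424 \cdot 10^{-7}$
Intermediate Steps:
$y{\left(V,r \right)} = 2 + V$
$\frac{1}{\left(2865783 + 4583374\right) + y{\left(112,-135 \right)}} = \frac{1}{\left(2865783 + 4583374\right) + \left(2 + 112\right)} = \frac{1}{7449157 + 114} = \frac{1}{7449271}$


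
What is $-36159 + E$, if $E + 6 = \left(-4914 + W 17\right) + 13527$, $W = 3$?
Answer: $-27501$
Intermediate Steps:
$E = 8658$ ($E = -6 + \left(\left(-4914 + 3 \cdot 17\right) + 13527\right) = -6 + \left(\left(-4914 + 51\right) + 13527\right) = -6 + \left(-4863 + 13527\right) = -6 + 8664 = 8658$)
$-36159 + E = -36159 + 8658 = -27501$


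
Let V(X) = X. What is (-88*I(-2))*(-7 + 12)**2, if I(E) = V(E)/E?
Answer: -2200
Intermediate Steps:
I(E) = 1 (I(E) = E/E = 1)
(-88*I(-2))*(-7 + 12)**2 = (-88*1)*(-7 + 12)**2 = -88*5**2 = -88*25 = -2200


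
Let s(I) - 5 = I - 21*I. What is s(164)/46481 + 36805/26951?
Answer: 1622468680/1252709431 ≈ 1.2952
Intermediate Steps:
s(I) = 5 - 20*I (s(I) = 5 + (I - 21*I) = 5 - 20*I)
s(164)/46481 + 36805/26951 = (5 - 20*164)/46481 + 36805/26951 = (5 - 3280)*(1/46481) + 36805*(1/26951) = -3275*1/46481 + 36805/26951 = -3275/46481 + 36805/26951 = 1622468680/1252709431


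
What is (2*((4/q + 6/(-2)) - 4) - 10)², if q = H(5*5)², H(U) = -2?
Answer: 484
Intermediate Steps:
q = 4 (q = (-2)² = 4)
(2*((4/q + 6/(-2)) - 4) - 10)² = (2*((4/4 + 6/(-2)) - 4) - 10)² = (2*((4*(¼) + 6*(-½)) - 4) - 10)² = (2*((1 - 3) - 4) - 10)² = (2*(-2 - 4) - 10)² = (2*(-6) - 10)² = (-12 - 10)² = (-22)² = 484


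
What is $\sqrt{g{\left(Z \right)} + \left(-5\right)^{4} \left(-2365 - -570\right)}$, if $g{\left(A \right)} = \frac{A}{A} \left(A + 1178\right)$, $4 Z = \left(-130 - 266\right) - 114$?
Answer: $\frac{i \sqrt{4483298}}{2} \approx 1058.7 i$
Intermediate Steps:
$Z = - \frac{255}{2}$ ($Z = \frac{\left(-130 - 266\right) - 114}{4} = \frac{-396 - 114}{4} = \frac{1}{4} \left(-510\right) = - \frac{255}{2} \approx -127.5$)
$g{\left(A \right)} = 1178 + A$ ($g{\left(A \right)} = 1 \left(1178 + A\right) = 1178 + A$)
$\sqrt{g{\left(Z \right)} + \left(-5\right)^{4} \left(-2365 - -570\right)} = \sqrt{\left(1178 - \frac{255}{2}\right) + \left(-5\right)^{4} \left(-2365 - -570\right)} = \sqrt{\frac{2101}{2} + 625 \left(-2365 + 570\right)} = \sqrt{\frac{2101}{2} + 625 \left(-1795\right)} = \sqrt{\frac{2101}{2} - 1121875} = \sqrt{- \frac{2241649}{2}} = \frac{i \sqrt{4483298}}{2}$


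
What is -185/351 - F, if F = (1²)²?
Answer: -536/351 ≈ -1.5271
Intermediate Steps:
F = 1 (F = 1² = 1)
-185/351 - F = -185/351 - 1*1 = -185*1/351 - 1 = -185/351 - 1 = -536/351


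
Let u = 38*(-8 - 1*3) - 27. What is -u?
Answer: 445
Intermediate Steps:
u = -445 (u = 38*(-8 - 3) - 27 = 38*(-11) - 27 = -418 - 27 = -445)
-u = -1*(-445) = 445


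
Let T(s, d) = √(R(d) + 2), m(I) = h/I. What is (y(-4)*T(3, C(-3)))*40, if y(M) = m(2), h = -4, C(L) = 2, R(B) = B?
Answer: -160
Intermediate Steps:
m(I) = -4/I
y(M) = -2 (y(M) = -4/2 = -4*½ = -2)
T(s, d) = √(2 + d) (T(s, d) = √(d + 2) = √(2 + d))
(y(-4)*T(3, C(-3)))*40 = -2*√(2 + 2)*40 = -2*√4*40 = -2*2*40 = -4*40 = -160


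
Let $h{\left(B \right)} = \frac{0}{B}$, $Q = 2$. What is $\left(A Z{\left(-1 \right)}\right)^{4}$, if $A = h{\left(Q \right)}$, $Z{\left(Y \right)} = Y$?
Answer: $0$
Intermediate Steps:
$h{\left(B \right)} = 0$
$A = 0$
$\left(A Z{\left(-1 \right)}\right)^{4} = \left(0 \left(-1\right)\right)^{4} = 0^{4} = 0$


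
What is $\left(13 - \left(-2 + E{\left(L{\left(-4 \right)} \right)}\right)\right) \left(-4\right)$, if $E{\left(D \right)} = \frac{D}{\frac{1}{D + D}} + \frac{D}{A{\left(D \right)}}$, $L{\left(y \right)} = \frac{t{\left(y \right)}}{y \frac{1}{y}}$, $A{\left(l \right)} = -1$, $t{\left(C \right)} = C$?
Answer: $84$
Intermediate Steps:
$L{\left(y \right)} = y$ ($L{\left(y \right)} = \frac{y}{y \frac{1}{y}} = \frac{y}{1} = y 1 = y$)
$E{\left(D \right)} = - D + 2 D^{2}$ ($E{\left(D \right)} = \frac{D}{\frac{1}{D + D}} + \frac{D}{-1} = \frac{D}{\frac{1}{2 D}} + D \left(-1\right) = \frac{D}{\frac{1}{2} \frac{1}{D}} - D = D 2 D - D = 2 D^{2} - D = - D + 2 D^{2}$)
$\left(13 - \left(-2 + E{\left(L{\left(-4 \right)} \right)}\right)\right) \left(-4\right) = \left(13 + \left(2 - - 4 \left(-1 + 2 \left(-4\right)\right)\right)\right) \left(-4\right) = \left(13 + \left(2 - - 4 \left(-1 - 8\right)\right)\right) \left(-4\right) = \left(13 + \left(2 - \left(-4\right) \left(-9\right)\right)\right) \left(-4\right) = \left(13 + \left(2 - 36\right)\right) \left(-4\right) = \left(13 - 34\right) \left(-4\right) = \left(-21\right) \left(-4\right) = 84$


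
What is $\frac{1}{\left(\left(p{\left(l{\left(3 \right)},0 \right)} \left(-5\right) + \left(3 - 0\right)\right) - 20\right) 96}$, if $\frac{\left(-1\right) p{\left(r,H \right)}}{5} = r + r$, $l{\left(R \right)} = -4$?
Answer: $- \frac{1}{20832} \approx -4.8003 \cdot 10^{-5}$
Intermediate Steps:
$p{\left(r,H \right)} = - 10 r$ ($p{\left(r,H \right)} = - 5 \left(r + r\right) = - 5 \cdot 2 r = - 10 r$)
$\frac{1}{\left(\left(p{\left(l{\left(3 \right)},0 \right)} \left(-5\right) + \left(3 - 0\right)\right) - 20\right) 96} = \frac{1}{\left(\left(\left(-10\right) \left(-4\right) \left(-5\right) + \left(3 - 0\right)\right) - 20\right) 96} = \frac{1}{\left(\left(40 \left(-5\right) + \left(3 + 0\right)\right) - 20\right) 96} = \frac{1}{\left(\left(-200 + 3\right) - 20\right) 96} = \frac{1}{\left(-197 - 20\right) 96} = \frac{1}{\left(-217\right) 96} = \frac{1}{-20832} = - \frac{1}{20832}$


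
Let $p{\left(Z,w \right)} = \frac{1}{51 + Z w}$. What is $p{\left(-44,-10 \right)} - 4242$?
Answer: $- \frac{2082821}{491} \approx -4242.0$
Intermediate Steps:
$p{\left(-44,-10 \right)} - 4242 = \frac{1}{51 - -440} - 4242 = \frac{1}{51 + 440} - 4242 = \frac{1}{491} - 4242 = - \frac{2082821}{491}$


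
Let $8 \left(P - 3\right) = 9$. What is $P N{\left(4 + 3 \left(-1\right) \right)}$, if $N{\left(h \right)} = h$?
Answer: $\frac{33}{8} \approx 4.125$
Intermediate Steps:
$P = \frac{33}{8}$ ($P = 3 + \frac{1}{8} \cdot 9 = 3 + \frac{9}{8} = \frac{33}{8} \approx 4.125$)
$P N{\left(4 + 3 \left(-1\right) \right)} = \frac{33 \left(4 + 3 \left(-1\right)\right)}{8} = \frac{33 \left(4 - 3\right)}{8} = \frac{33}{8} \cdot 1 = \frac{33}{8}$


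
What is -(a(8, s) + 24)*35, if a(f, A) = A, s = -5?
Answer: -665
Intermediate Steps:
-(a(8, s) + 24)*35 = -(-5 + 24)*35 = -19*35 = -1*665 = -665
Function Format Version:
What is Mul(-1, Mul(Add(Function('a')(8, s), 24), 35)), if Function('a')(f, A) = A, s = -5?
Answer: -665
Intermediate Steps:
Mul(-1, Mul(Add(Function('a')(8, s), 24), 35)) = Mul(-1, Mul(Add(-5, 24), 35)) = Mul(-1, Mul(19, 35)) = Mul(-1, 665) = -665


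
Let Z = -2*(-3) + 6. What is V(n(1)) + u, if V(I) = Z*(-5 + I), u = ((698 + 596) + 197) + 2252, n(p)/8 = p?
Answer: 3779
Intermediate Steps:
n(p) = 8*p
Z = 12 (Z = 6 + 6 = 12)
u = 3743 (u = (1294 + 197) + 2252 = 1491 + 2252 = 3743)
V(I) = -60 + 12*I (V(I) = 12*(-5 + I) = -60 + 12*I)
V(n(1)) + u = (-60 + 12*(8*1)) + 3743 = (-60 + 12*8) + 3743 = (-60 + 96) + 3743 = 36 + 3743 = 3779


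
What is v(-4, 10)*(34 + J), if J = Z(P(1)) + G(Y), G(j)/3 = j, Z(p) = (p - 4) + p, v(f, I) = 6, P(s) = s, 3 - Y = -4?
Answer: 318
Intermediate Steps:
Y = 7 (Y = 3 - 1*(-4) = 3 + 4 = 7)
Z(p) = -4 + 2*p (Z(p) = (-4 + p) + p = -4 + 2*p)
G(j) = 3*j
J = 19 (J = (-4 + 2*1) + 3*7 = (-4 + 2) + 21 = -2 + 21 = 19)
v(-4, 10)*(34 + J) = 6*(34 + 19) = 6*53 = 318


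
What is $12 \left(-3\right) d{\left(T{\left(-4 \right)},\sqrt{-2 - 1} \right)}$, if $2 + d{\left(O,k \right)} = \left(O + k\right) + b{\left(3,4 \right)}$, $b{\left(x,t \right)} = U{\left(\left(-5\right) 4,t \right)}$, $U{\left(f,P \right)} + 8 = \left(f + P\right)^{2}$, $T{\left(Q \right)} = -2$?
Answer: $-8784 - 36 i \sqrt{3} \approx -8784.0 - 62.354 i$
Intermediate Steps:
$U{\left(f,P \right)} = -8 + \left(P + f\right)^{2}$ ($U{\left(f,P \right)} = -8 + \left(f + P\right)^{2} = -8 + \left(P + f\right)^{2}$)
$b{\left(x,t \right)} = -8 + \left(-20 + t\right)^{2}$ ($b{\left(x,t \right)} = -8 + \left(t - 20\right)^{2} = -8 + \left(-20 + t\right)^{2}$)
$d{\left(O,k \right)} = 246 + O + k$ ($d{\left(O,k \right)} = -2 - \left(8 - O - k - \left(-20 + 4\right)^{2}\right) = -2 - \left(8 - 256 - O - k\right) = -2 + \left(\left(O + k\right) + \left(-8 + 256\right)\right) = -2 + \left(\left(O + k\right) + 248\right) = -2 + \left(248 + O + k\right) = 246 + O + k$)
$12 \left(-3\right) d{\left(T{\left(-4 \right)},\sqrt{-2 - 1} \right)} = 12 \left(-3\right) \left(246 - 2 + \sqrt{-2 - 1}\right) = - 36 \left(246 - 2 + \sqrt{-3}\right) = - 36 \left(246 - 2 + i \sqrt{3}\right) = - 36 \left(244 + i \sqrt{3}\right) = -8784 - 36 i \sqrt{3}$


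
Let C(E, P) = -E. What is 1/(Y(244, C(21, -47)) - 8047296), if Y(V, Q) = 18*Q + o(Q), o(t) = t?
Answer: -1/8047695 ≈ -1.2426e-7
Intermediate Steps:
Y(V, Q) = 19*Q (Y(V, Q) = 18*Q + Q = 19*Q)
1/(Y(244, C(21, -47)) - 8047296) = 1/(19*(-1*21) - 8047296) = 1/(19*(-21) - 8047296) = 1/(-399 - 8047296) = 1/(-8047695) = -1/8047695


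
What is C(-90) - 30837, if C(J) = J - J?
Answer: -30837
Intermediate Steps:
C(J) = 0
C(-90) - 30837 = 0 - 30837 = -30837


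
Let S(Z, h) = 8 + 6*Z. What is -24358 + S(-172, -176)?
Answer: -25382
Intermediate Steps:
-24358 + S(-172, -176) = -24358 + (8 + 6*(-172)) = -24358 + (8 - 1032) = -24358 - 1024 = -25382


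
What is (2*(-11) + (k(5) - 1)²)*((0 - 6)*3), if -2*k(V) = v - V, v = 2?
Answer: 783/2 ≈ 391.50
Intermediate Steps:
k(V) = -1 + V/2 (k(V) = -(2 - V)/2 = -1 + V/2)
(2*(-11) + (k(5) - 1)²)*((0 - 6)*3) = (2*(-11) + ((-1 + (½)*5) - 1)²)*((0 - 6)*3) = (-22 + ((-1 + 5/2) - 1)²)*(-6*3) = (-22 + (3/2 - 1)²)*(-18) = (-22 + (½)²)*(-18) = (-22 + ¼)*(-18) = -87/4*(-18) = 783/2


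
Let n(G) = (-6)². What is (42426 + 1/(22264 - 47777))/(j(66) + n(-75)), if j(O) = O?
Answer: 1082414537/2602326 ≈ 415.94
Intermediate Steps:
n(G) = 36
(42426 + 1/(22264 - 47777))/(j(66) + n(-75)) = (42426 + 1/(22264 - 47777))/(66 + 36) = (42426 + 1/(-25513))/102 = (42426 - 1/25513)*(1/102) = (1082414537/25513)*(1/102) = 1082414537/2602326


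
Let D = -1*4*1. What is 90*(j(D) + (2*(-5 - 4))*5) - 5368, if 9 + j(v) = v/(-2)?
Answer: -14098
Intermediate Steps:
D = -4 (D = -4*1 = -4)
j(v) = -9 - v/2 (j(v) = -9 + v/(-2) = -9 + v*(-1/2) = -9 - v/2)
90*(j(D) + (2*(-5 - 4))*5) - 5368 = 90*((-9 - 1/2*(-4)) + (2*(-5 - 4))*5) - 5368 = 90*((-9 + 2) + (2*(-9))*5) - 5368 = 90*(-7 - 18*5) - 5368 = 90*(-7 - 90) - 5368 = 90*(-97) - 5368 = -8730 - 5368 = -14098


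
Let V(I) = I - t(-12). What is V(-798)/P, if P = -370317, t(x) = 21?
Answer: 273/123439 ≈ 0.0022116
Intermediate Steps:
V(I) = -21 + I (V(I) = I - 1*21 = I - 21 = -21 + I)
V(-798)/P = (-21 - 798)/(-370317) = -819*(-1/370317) = 273/123439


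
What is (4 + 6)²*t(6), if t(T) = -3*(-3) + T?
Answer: 1500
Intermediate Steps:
t(T) = 9 + T
(4 + 6)²*t(6) = (4 + 6)²*(9 + 6) = 10²*15 = 100*15 = 1500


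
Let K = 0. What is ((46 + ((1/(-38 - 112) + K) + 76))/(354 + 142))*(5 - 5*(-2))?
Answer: 18299/4960 ≈ 3.6893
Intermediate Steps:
((46 + ((1/(-38 - 112) + K) + 76))/(354 + 142))*(5 - 5*(-2)) = ((46 + ((1/(-38 - 112) + 0) + 76))/(354 + 142))*(5 - 5*(-2)) = ((46 + ((1/(-150) + 0) + 76))/496)*(5 + 10) = ((46 + ((-1/150 + 0) + 76))*(1/496))*15 = ((46 + (-1/150 + 76))*(1/496))*15 = ((46 + 11399/150)*(1/496))*15 = ((18299/150)*(1/496))*15 = (18299/74400)*15 = 18299/4960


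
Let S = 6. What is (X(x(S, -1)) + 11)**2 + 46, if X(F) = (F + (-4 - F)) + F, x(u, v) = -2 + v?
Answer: 62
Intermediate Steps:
X(F) = -4 + F
(X(x(S, -1)) + 11)**2 + 46 = ((-4 + (-2 - 1)) + 11)**2 + 46 = ((-4 - 3) + 11)**2 + 46 = (-7 + 11)**2 + 46 = 4**2 + 46 = 16 + 46 = 62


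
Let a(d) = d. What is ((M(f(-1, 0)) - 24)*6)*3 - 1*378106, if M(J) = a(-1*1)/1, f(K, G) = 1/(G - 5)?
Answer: -378556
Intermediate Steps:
f(K, G) = 1/(-5 + G)
M(J) = -1 (M(J) = -1*1/1 = -1*1 = -1)
((M(f(-1, 0)) - 24)*6)*3 - 1*378106 = ((-1 - 24)*6)*3 - 1*378106 = -25*6*3 - 378106 = -150*3 - 378106 = -450 - 378106 = -378556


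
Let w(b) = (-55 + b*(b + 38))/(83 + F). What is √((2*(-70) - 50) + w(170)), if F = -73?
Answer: √13362/2 ≈ 57.797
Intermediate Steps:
w(b) = -11/2 + b*(38 + b)/10 (w(b) = (-55 + b*(b + 38))/(83 - 73) = (-55 + b*(38 + b))/10 = (-55 + b*(38 + b))*(⅒) = -11/2 + b*(38 + b)/10)
√((2*(-70) - 50) + w(170)) = √((2*(-70) - 50) + (-11/2 + (⅒)*170² + (19/5)*170)) = √((-140 - 50) + (-11/2 + (⅒)*28900 + 646)) = √(-190 + (-11/2 + 2890 + 646)) = √(-190 + 7061/2) = √(6681/2) = √13362/2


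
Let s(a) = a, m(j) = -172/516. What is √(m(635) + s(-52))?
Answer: I*√471/3 ≈ 7.2342*I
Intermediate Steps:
m(j) = -⅓ (m(j) = -172*1/516 = -⅓)
√(m(635) + s(-52)) = √(-⅓ - 52) = √(-157/3) = I*√471/3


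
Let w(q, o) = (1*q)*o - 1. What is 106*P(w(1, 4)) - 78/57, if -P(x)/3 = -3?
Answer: 18100/19 ≈ 952.63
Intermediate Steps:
w(q, o) = -1 + o*q (w(q, o) = q*o - 1 = o*q - 1 = -1 + o*q)
P(x) = 9 (P(x) = -3*(-3) = 9)
106*P(w(1, 4)) - 78/57 = 106*9 - 78/57 = 954 - 78*1/57 = 954 - 26/19 = 18100/19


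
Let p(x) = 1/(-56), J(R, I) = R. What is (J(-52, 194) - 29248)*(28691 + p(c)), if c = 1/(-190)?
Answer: -11769040875/14 ≈ -8.4065e+8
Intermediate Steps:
c = -1/190 ≈ -0.0052632
p(x) = -1/56
(J(-52, 194) - 29248)*(28691 + p(c)) = (-52 - 29248)*(28691 - 1/56) = -29300*1606695/56 = -11769040875/14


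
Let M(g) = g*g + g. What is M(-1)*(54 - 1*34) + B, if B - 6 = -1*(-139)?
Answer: 145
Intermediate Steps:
M(g) = g + g**2 (M(g) = g**2 + g = g + g**2)
B = 145 (B = 6 - 1*(-139) = 6 + 139 = 145)
M(-1)*(54 - 1*34) + B = (-(1 - 1))*(54 - 1*34) + 145 = (-1*0)*(54 - 34) + 145 = 0*20 + 145 = 0 + 145 = 145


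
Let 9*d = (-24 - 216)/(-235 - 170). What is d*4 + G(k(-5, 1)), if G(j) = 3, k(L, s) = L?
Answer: 793/243 ≈ 3.2634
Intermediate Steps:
d = 16/243 (d = ((-24 - 216)/(-235 - 170))/9 = (-240/(-405))/9 = (-240*(-1/405))/9 = (1/9)*(16/27) = 16/243 ≈ 0.065844)
d*4 + G(k(-5, 1)) = (16/243)*4 + 3 = 64/243 + 3 = 793/243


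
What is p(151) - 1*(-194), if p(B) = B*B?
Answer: 22995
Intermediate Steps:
p(B) = B²
p(151) - 1*(-194) = 151² - 1*(-194) = 22801 + 194 = 22995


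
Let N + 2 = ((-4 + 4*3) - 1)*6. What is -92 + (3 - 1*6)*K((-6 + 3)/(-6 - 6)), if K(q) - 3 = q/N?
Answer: -16163/160 ≈ -101.02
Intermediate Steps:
N = 40 (N = -2 + ((-4 + 4*3) - 1)*6 = -2 + ((-4 + 12) - 1)*6 = -2 + (8 - 1)*6 = -2 + 7*6 = -2 + 42 = 40)
K(q) = 3 + q/40
-92 + (3 - 1*6)*K((-6 + 3)/(-6 - 6)) = -92 + (3 - 1*6)*(3 + ((-6 + 3)/(-6 - 6))/40) = -92 + (3 - 6)*(3 + (-3/(-12))/40) = -92 - 3*(3 + (-3*(-1/12))/40) = -92 - 3*(3 + (1/40)*(1/4)) = -92 - 3*(3 + 1/160) = -92 - 3*481/160 = -92 - 1443/160 = -16163/160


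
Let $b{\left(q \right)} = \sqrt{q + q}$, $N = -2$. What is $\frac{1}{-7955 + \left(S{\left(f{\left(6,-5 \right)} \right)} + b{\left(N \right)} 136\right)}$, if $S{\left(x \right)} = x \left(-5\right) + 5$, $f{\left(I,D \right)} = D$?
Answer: $- \frac{7925}{62879609} - \frac{272 i}{62879609} \approx -0.00012603 - 4.3257 \cdot 10^{-6} i$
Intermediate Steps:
$S{\left(x \right)} = 5 - 5 x$ ($S{\left(x \right)} = - 5 x + 5 = 5 - 5 x$)
$b{\left(q \right)} = \sqrt{2} \sqrt{q}$ ($b{\left(q \right)} = \sqrt{2 q} = \sqrt{2} \sqrt{q}$)
$\frac{1}{-7955 + \left(S{\left(f{\left(6,-5 \right)} \right)} + b{\left(N \right)} 136\right)} = \frac{1}{-7955 + \left(\left(5 - -25\right) + \sqrt{2} \sqrt{-2} \cdot 136\right)} = \frac{1}{-7955 + \left(\left(5 + 25\right) + \sqrt{2} i \sqrt{2} \cdot 136\right)} = \frac{1}{-7955 + \left(30 + 2 i 136\right)} = \frac{1}{-7955 + \left(30 + 272 i\right)} = \frac{1}{-7925 + 272 i} = \frac{-7925 - 272 i}{62879609}$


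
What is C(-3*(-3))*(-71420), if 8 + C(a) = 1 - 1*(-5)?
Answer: 142840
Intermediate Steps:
C(a) = -2 (C(a) = -8 + (1 - 1*(-5)) = -8 + (1 + 5) = -8 + 6 = -2)
C(-3*(-3))*(-71420) = -2*(-71420) = 142840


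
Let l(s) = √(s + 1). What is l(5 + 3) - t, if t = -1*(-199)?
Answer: -196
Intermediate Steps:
l(s) = √(1 + s)
t = 199
l(5 + 3) - t = √(1 + (5 + 3)) - 1*199 = √(1 + 8) - 199 = √9 - 199 = 3 - 199 = -196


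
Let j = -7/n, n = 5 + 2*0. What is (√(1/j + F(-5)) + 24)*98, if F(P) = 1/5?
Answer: 2352 + 42*I*√70/5 ≈ 2352.0 + 70.279*I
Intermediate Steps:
n = 5 (n = 5 + 0 = 5)
F(P) = ⅕
j = -7/5 ≈ -1.4000
(√(1/j + F(-5)) + 24)*98 = (√(1/(-7/5) + ⅕) + 24)*98 = (√(-5/7 + ⅕) + 24)*98 = (√(-18/35) + 24)*98 = (3*I*√70/35 + 24)*98 = (24 + 3*I*√70/35)*98 = 2352 + 42*I*√70/5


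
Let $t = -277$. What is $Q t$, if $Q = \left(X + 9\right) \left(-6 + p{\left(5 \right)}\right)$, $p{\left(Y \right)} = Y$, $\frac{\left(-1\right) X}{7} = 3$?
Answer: $-3324$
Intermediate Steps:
$X = -21$ ($X = \left(-7\right) 3 = -21$)
$Q = 12$ ($Q = \left(-21 + 9\right) \left(-6 + 5\right) = \left(-12\right) \left(-1\right) = 12$)
$Q t = 12 \left(-277\right) = -3324$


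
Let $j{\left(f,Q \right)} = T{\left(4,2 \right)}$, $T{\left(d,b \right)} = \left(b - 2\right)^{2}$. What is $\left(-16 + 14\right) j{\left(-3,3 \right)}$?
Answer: $0$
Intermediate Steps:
$T{\left(d,b \right)} = \left(-2 + b\right)^{2}$
$j{\left(f,Q \right)} = 0$ ($j{\left(f,Q \right)} = \left(-2 + 2\right)^{2} = 0^{2} = 0$)
$\left(-16 + 14\right) j{\left(-3,3 \right)} = \left(-16 + 14\right) 0 = \left(-2\right) 0 = 0$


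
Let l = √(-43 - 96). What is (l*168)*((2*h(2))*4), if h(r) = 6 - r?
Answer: 5376*I*√139 ≈ 63382.0*I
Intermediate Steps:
l = I*√139 (l = √(-139) = I*√139 ≈ 11.79*I)
(l*168)*((2*h(2))*4) = ((I*√139)*168)*((2*(6 - 1*2))*4) = (168*I*√139)*((2*(6 - 2))*4) = (168*I*√139)*((2*4)*4) = (168*I*√139)*(8*4) = (168*I*√139)*32 = 5376*I*√139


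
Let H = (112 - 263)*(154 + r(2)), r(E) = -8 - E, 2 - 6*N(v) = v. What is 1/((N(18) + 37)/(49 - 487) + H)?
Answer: -1314/28571719 ≈ -4.5990e-5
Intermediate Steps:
N(v) = 1/3 - v/6
H = -21744 (H = (112 - 263)*(154 + (-8 - 1*2)) = -151*(154 + (-8 - 2)) = -151*(154 - 10) = -151*144 = -21744)
1/((N(18) + 37)/(49 - 487) + H) = 1/(((1/3 - 1/6*18) + 37)/(49 - 487) - 21744) = 1/(((1/3 - 3) + 37)/(-438) - 21744) = 1/((-8/3 + 37)*(-1/438) - 21744) = 1/((103/3)*(-1/438) - 21744) = 1/(-103/1314 - 21744) = 1/(-28571719/1314) = -1314/28571719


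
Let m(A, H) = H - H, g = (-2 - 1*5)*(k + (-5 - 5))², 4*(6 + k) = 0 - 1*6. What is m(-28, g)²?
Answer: 0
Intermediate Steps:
k = -15/2 (k = -6 + (0 - 1*6)/4 = -6 + (0 - 6)/4 = -6 + (¼)*(-6) = -6 - 3/2 = -15/2 ≈ -7.5000)
g = -8575/4 (g = (-2 - 1*5)*(-15/2 + (-5 - 5))² = (-2 - 5)*(-15/2 - 10)² = -7*(-35/2)² = -7*1225/4 = -8575/4 ≈ -2143.8)
m(A, H) = 0
m(-28, g)² = 0² = 0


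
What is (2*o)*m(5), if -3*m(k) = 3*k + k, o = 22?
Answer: -880/3 ≈ -293.33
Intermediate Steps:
m(k) = -4*k/3 (m(k) = -(3*k + k)/3 = -4*k/3)
(2*o)*m(5) = (2*22)*(-4/3*5) = 44*(-20/3) = -880/3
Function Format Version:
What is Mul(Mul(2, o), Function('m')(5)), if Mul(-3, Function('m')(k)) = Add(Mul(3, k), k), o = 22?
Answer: Rational(-880, 3) ≈ -293.33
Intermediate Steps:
Function('m')(k) = Mul(Rational(-4, 3), k) (Function('m')(k) = Mul(Rational(-1, 3), Add(Mul(3, k), k)) = Mul(Rational(-1, 3), Mul(4, k)) = Mul(Rational(-4, 3), k))
Mul(Mul(2, o), Function('m')(5)) = Mul(Mul(2, 22), Mul(Rational(-4, 3), 5)) = Mul(44, Rational(-20, 3)) = Rational(-880, 3)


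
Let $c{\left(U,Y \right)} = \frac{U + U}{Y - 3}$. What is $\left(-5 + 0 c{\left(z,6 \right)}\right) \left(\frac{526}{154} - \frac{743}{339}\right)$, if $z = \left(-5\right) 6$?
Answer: $- \frac{159730}{26103} \approx -6.1192$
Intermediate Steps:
$z = -30$
$c{\left(U,Y \right)} = \frac{2 U}{-3 + Y}$
$\left(-5 + 0 c{\left(z,6 \right)}\right) \left(\frac{526}{154} - \frac{743}{339}\right) = \left(-5 + 0 \cdot 2 \left(-30\right) \frac{1}{-3 + 6}\right) \left(\frac{526}{154} - \frac{743}{339}\right) = \left(-5 + 0 \cdot 2 \left(-30\right) \frac{1}{3}\right) \left(526 \cdot \frac{1}{154} - \frac{743}{339}\right) = \left(-5 + 0 \cdot 2 \left(-30\right) \frac{1}{3}\right) \left(\frac{263}{77} - \frac{743}{339}\right) = \left(-5 + 0 \left(-20\right)\right) \frac{31946}{26103} = \left(-5 + 0\right) \frac{31946}{26103} = \left(-5\right) \frac{31946}{26103} = - \frac{159730}{26103}$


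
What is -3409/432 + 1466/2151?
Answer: -744383/103248 ≈ -7.2097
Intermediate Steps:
-3409/432 + 1466/2151 = -744383/103248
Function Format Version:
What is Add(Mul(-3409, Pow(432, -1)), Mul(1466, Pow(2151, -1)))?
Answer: Rational(-744383, 103248) ≈ -7.2097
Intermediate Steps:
Add(Mul(-3409, Pow(432, -1)), Mul(1466, Pow(2151, -1))) = Add(Mul(-3409, Rational(1, 432)), Mul(1466, Rational(1, 2151))) = Add(Rational(-3409, 432), Rational(1466, 2151)) = Rational(-744383, 103248)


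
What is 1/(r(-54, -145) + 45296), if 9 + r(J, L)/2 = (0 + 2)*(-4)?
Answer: 1/45262 ≈ 2.2094e-5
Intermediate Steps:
r(J, L) = -34 (r(J, L) = -18 + 2*((0 + 2)*(-4)) = -18 + 2*(2*(-4)) = -18 + 2*(-8) = -18 - 16 = -34)
1/(r(-54, -145) + 45296) = 1/(-34 + 45296) = 1/45262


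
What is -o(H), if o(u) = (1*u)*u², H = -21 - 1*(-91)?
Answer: -343000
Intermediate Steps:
H = 70 (H = -21 + 91 = 70)
o(u) = u³ (o(u) = u*u² = u³)
-o(H) = -1*70³ = -1*343000 = -343000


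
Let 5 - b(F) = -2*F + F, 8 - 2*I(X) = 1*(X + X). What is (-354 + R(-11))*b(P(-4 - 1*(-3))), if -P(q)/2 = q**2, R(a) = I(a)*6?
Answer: -792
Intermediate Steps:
I(X) = 4 - X (I(X) = 4 - (X + X)/2 = 4 - 2*X/2 = 4 - X)
R(a) = 24 - 6*a (R(a) = (4 - a)*6 = 24 - 6*a)
P(q) = -2*q**2
b(F) = 5 + F (b(F) = 5 - (-2*F + F) = 5 - (-1)*F = 5 + F)
(-354 + R(-11))*b(P(-4 - 1*(-3))) = (-354 + (24 - 6*(-11)))*(5 - 2*(-4 - 1*(-3))**2) = (-354 + (24 + 66))*(5 - 2*(-4 + 3)**2) = (-354 + 90)*(5 - 2*(-1)**2) = -264*(5 - 2*1) = -264*(5 - 2) = -264*3 = -792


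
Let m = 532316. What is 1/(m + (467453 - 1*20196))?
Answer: 1/979573 ≈ 1.0209e-6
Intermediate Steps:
1/(m + (467453 - 1*20196)) = 1/(532316 + (467453 - 1*20196)) = 1/(532316 + (467453 - 20196)) = 1/(532316 + 447257) = 1/979573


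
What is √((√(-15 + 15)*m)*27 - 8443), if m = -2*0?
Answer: I*√8443 ≈ 91.886*I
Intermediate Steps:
m = 0
√((√(-15 + 15)*m)*27 - 8443) = √((√(-15 + 15)*0)*27 - 8443) = √((√0*0)*27 - 8443) = √((0*0)*27 - 8443) = √(0*27 - 8443) = √(0 - 8443) = √(-8443) = I*√8443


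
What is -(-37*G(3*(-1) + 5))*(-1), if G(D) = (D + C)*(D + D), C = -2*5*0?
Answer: -296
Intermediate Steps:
C = 0 (C = -10*0 = 0)
G(D) = 2*D² (G(D) = (D + 0)*(D + D) = D*(2*D) = 2*D²)
-(-37*G(3*(-1) + 5))*(-1) = -(-74*(3*(-1) + 5)²)*(-1) = -(-74*(-3 + 5)²)*(-1) = -(-74*2²)*(-1) = -(-74*4)*(-1) = -(-37*8)*(-1) = -(-296)*(-1) = -1*296 = -296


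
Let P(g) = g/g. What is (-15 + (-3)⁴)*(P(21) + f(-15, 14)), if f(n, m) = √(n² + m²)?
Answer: 66 + 66*√421 ≈ 1420.2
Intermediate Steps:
P(g) = 1
f(n, m) = √(m² + n²)
(-15 + (-3)⁴)*(P(21) + f(-15, 14)) = (-15 + (-3)⁴)*(1 + √(14² + (-15)²)) = (-15 + 81)*(1 + √(196 + 225)) = 66*(1 + √421) = 66 + 66*√421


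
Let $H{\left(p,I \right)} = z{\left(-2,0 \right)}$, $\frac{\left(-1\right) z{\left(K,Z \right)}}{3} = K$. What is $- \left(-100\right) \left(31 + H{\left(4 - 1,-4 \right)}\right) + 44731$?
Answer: $48431$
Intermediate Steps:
$z{\left(K,Z \right)} = - 3 K$
$H{\left(p,I \right)} = 6$ ($H{\left(p,I \right)} = \left(-3\right) \left(-2\right) = 6$)
$- \left(-100\right) \left(31 + H{\left(4 - 1,-4 \right)}\right) + 44731 = - \left(-100\right) \left(31 + 6\right) + 44731 = - \left(-100\right) 37 + 44731 = \left(-1\right) \left(-3700\right) + 44731 = 3700 + 44731 = 48431$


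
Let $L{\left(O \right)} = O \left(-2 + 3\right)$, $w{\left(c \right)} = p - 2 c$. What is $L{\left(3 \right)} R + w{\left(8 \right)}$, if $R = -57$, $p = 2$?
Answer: $-185$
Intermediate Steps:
$w{\left(c \right)} = 2 - 2 c$
$L{\left(O \right)} = O$ ($L{\left(O \right)} = O 1 = O$)
$L{\left(3 \right)} R + w{\left(8 \right)} = 3 \left(-57\right) + \left(2 - 16\right) = -171 + \left(2 - 16\right) = -171 - 14 = -185$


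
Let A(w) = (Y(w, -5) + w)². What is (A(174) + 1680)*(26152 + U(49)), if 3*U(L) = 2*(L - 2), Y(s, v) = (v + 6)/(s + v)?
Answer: 71696836832950/85683 ≈ 8.3677e+8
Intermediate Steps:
Y(s, v) = (6 + v)/(s + v)
U(L) = -4/3 + 2*L/3 (U(L) = (2*(L - 2))/3 = (2*(-2 + L))/3 = (-4 + 2*L)/3 = -4/3 + 2*L/3)
A(w) = (w + 1/(-5 + w))² (A(w) = ((6 - 5)/(w - 5) + w)² = (1/(-5 + w) + w)² = (w + 1/(-5 + w))²)
(A(174) + 1680)*(26152 + U(49)) = ((1 + 174*(-5 + 174))²/(-5 + 174)² + 1680)*(26152 + (-4/3 + (⅔)*49)) = ((1 + 174*169)²/169² + 1680)*(26152 + (-4/3 + 98/3)) = ((1 + 29406)²*(1/28561) + 1680)*(26152 + 94/3) = (29407²*(1/28561) + 1680)*(78550/3) = (864771649*(1/28561) + 1680)*(78550/3) = (864771649/28561 + 1680)*(78550/3) = (912754129/28561)*(78550/3) = 71696836832950/85683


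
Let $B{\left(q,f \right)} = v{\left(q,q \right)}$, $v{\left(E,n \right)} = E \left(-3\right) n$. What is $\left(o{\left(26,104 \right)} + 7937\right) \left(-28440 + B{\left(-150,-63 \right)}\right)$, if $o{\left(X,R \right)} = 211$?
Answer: $-781719120$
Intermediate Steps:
$v{\left(E,n \right)} = - 3 E n$
$B{\left(q,f \right)} = - 3 q^{2}$ ($B{\left(q,f \right)} = - 3 q q = - 3 q^{2}$)
$\left(o{\left(26,104 \right)} + 7937\right) \left(-28440 + B{\left(-150,-63 \right)}\right) = \left(211 + 7937\right) \left(-28440 - 3 \left(-150\right)^{2}\right) = 8148 \left(-28440 - 67500\right) = 8148 \left(-95940\right) = -781719120$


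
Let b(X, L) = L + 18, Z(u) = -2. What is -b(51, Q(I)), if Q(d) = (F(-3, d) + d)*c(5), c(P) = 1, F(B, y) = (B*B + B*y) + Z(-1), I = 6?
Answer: -13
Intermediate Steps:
F(B, y) = -2 + B² + B*y (F(B, y) = (B*B + B*y) - 2 = (B² + B*y) - 2 = -2 + B² + B*y)
Q(d) = 7 - 2*d (Q(d) = ((-2 + (-3)² - 3*d) + d)*1 = ((-2 + 9 - 3*d) + d)*1 = ((7 - 3*d) + d)*1 = (7 - 2*d)*1 = 7 - 2*d)
b(X, L) = 18 + L
-b(51, Q(I)) = -(18 + (7 - 2*6)) = -(18 + (7 - 12)) = -(18 - 5) = -1*13 = -13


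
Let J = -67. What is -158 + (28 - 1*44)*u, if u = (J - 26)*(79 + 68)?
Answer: 218578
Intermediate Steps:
u = -13671 (u = (-67 - 26)*(79 + 68) = -93*147 = -13671)
-158 + (28 - 1*44)*u = -158 + (28 - 1*44)*(-13671) = -158 + (28 - 44)*(-13671) = -158 - 16*(-13671) = -158 + 218736 = 218578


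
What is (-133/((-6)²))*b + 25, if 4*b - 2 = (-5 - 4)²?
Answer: -7439/144 ≈ -51.660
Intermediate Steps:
b = 83/4 (b = ½ + (-5 - 4)²/4 = ½ + (¼)*(-9)² = ½ + (¼)*81 = ½ + 81/4 = 83/4 ≈ 20.750)
(-133/((-6)²))*b + 25 = -133/((-6)²)*(83/4) + 25 = -133/36*(83/4) + 25 = -133*1/36*(83/4) + 25 = -133/36*83/4 + 25 = -11039/144 + 25 = -7439/144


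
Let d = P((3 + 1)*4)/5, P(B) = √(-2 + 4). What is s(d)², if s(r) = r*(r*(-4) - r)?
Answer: 4/25 ≈ 0.16000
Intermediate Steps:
P(B) = √2
d = √2/5 ≈ 0.28284
s(r) = -5*r² (s(r) = r*(-4*r - r) = r*(-5*r) = -5*r²)
s(d)² = (-5*(√2/5)²)² = (-5*2/25)² = (-⅖)² = 4/25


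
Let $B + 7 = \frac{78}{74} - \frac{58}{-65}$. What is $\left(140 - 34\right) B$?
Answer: $- \frac{1288324}{2405} \approx -535.69$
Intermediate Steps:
$B = - \frac{12154}{2405}$ ($B = -7 + \left(\frac{78}{74} - \frac{58}{-65}\right) = -7 + \left(78 \cdot \frac{1}{74} - - \frac{58}{65}\right) = -7 + \left(\frac{39}{37} + \frac{58}{65}\right) = -7 + \frac{4681}{2405} = - \frac{12154}{2405} \approx -5.0536$)
$\left(140 - 34\right) B = \left(140 - 34\right) \left(- \frac{12154}{2405}\right) = 106 \left(- \frac{12154}{2405}\right) = - \frac{1288324}{2405}$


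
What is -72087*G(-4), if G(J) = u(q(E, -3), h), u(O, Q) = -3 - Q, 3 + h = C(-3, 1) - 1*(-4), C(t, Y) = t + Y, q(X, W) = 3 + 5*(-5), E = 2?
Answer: 144174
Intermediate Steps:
q(X, W) = -22 (q(X, W) = 3 - 25 = -22)
C(t, Y) = Y + t
h = -1 (h = -3 + ((1 - 3) - 1*(-4)) = -3 + (-2 + 4) = -3 + 2 = -1)
G(J) = -2 (G(J) = -3 - 1*(-1) = -3 + 1 = -2)
-72087*G(-4) = -72087*(-2) = 144174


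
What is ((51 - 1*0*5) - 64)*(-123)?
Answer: 1599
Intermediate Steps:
((51 - 1*0*5) - 64)*(-123) = ((51 - 0*5) - 64)*(-123) = ((51 - 1*0) - 64)*(-123) = ((51 + 0) - 64)*(-123) = (51 - 64)*(-123) = -13*(-123) = 1599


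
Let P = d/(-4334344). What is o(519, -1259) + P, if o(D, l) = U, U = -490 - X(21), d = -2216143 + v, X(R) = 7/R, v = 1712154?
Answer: -6374308057/13003032 ≈ -490.22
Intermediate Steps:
d = -503989 (d = -2216143 + 1712154 = -503989)
U = -1471/3 (U = -490 - 7/21 = -490 - 1*⅓ = -490 - ⅓ = -1471/3 ≈ -490.33)
o(D, l) = -1471/3
P = 503989/4334344 (P = -503989/(-4334344) = -503989*(-1/4334344) = 503989/4334344 ≈ 0.11628)
o(519, -1259) + P = -1471/3 + 503989/4334344 = -6374308057/13003032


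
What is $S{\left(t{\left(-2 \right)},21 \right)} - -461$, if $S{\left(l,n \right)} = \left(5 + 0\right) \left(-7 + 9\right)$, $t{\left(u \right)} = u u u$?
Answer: $471$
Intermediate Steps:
$t{\left(u \right)} = u^{3}$ ($t{\left(u \right)} = u^{2} u = u^{3}$)
$S{\left(l,n \right)} = 10$ ($S{\left(l,n \right)} = 5 \cdot 2 = 10$)
$S{\left(t{\left(-2 \right)},21 \right)} - -461 = 10 - -461 = 10 + 461 = 471$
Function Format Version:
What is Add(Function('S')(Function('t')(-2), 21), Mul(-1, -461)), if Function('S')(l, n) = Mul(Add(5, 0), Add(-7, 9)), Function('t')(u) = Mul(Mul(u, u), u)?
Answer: 471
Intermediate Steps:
Function('t')(u) = Pow(u, 3) (Function('t')(u) = Mul(Pow(u, 2), u) = Pow(u, 3))
Function('S')(l, n) = 10 (Function('S')(l, n) = Mul(5, 2) = 10)
Add(Function('S')(Function('t')(-2), 21), Mul(-1, -461)) = Add(10, Mul(-1, -461)) = Add(10, 461) = 471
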